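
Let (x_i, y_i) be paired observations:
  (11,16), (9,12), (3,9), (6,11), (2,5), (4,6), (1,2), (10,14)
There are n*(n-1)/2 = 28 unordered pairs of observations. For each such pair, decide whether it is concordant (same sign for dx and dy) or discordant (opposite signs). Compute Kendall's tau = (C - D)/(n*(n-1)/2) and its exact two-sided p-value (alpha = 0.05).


Step 1: Enumerate the 28 unordered pairs (i,j) with i<j and classify each by sign(x_j-x_i) * sign(y_j-y_i).
  (1,2):dx=-2,dy=-4->C; (1,3):dx=-8,dy=-7->C; (1,4):dx=-5,dy=-5->C; (1,5):dx=-9,dy=-11->C
  (1,6):dx=-7,dy=-10->C; (1,7):dx=-10,dy=-14->C; (1,8):dx=-1,dy=-2->C; (2,3):dx=-6,dy=-3->C
  (2,4):dx=-3,dy=-1->C; (2,5):dx=-7,dy=-7->C; (2,6):dx=-5,dy=-6->C; (2,7):dx=-8,dy=-10->C
  (2,8):dx=+1,dy=+2->C; (3,4):dx=+3,dy=+2->C; (3,5):dx=-1,dy=-4->C; (3,6):dx=+1,dy=-3->D
  (3,7):dx=-2,dy=-7->C; (3,8):dx=+7,dy=+5->C; (4,5):dx=-4,dy=-6->C; (4,6):dx=-2,dy=-5->C
  (4,7):dx=-5,dy=-9->C; (4,8):dx=+4,dy=+3->C; (5,6):dx=+2,dy=+1->C; (5,7):dx=-1,dy=-3->C
  (5,8):dx=+8,dy=+9->C; (6,7):dx=-3,dy=-4->C; (6,8):dx=+6,dy=+8->C; (7,8):dx=+9,dy=+12->C
Step 2: C = 27, D = 1, total pairs = 28.
Step 3: tau = (C - D)/(n(n-1)/2) = (27 - 1)/28 = 0.928571.
Step 4: Exact two-sided p-value (enumerate n! = 40320 permutations of y under H0): p = 0.000397.
Step 5: alpha = 0.05. reject H0.

tau_b = 0.9286 (C=27, D=1), p = 0.000397, reject H0.


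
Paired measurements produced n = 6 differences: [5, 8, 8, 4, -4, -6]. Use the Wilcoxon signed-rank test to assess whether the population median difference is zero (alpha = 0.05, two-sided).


Step 1: Drop any zero differences (none here) and take |d_i|.
|d| = [5, 8, 8, 4, 4, 6]
Step 2: Midrank |d_i| (ties get averaged ranks).
ranks: |5|->3, |8|->5.5, |8|->5.5, |4|->1.5, |4|->1.5, |6|->4
Step 3: Attach original signs; sum ranks with positive sign and with negative sign.
W+ = 3 + 5.5 + 5.5 + 1.5 = 15.5
W- = 1.5 + 4 = 5.5
(Check: W+ + W- = 21 should equal n(n+1)/2 = 21.)
Step 4: Test statistic W = min(W+, W-) = 5.5.
Step 5: Ties in |d|, so use the tie-corrected normal approximation.
        E[W] = n(n+1)/4 = 6*7/4 = 10.5.
        Tie groups: |d|=4 (t=2), |d|=8 (t=2); sum(t^3 - t) = 12.
        Var[W] = n(n+1)(2n+1)/24 - sum(t^3-t)/48 = 546/24 - 12/48 = 22.5.
        z = (W - E[W]) / sqrt(Var[W]) = (5.5 - 10.5) / 4.7434 = -1.0541.
        Two-sided p = 2*Phi(z) = 0.291841.
Step 6: alpha = 0.05. fail to reject H0.

W+ = 15.5, W- = 5.5, W = min = 5.5, p = 0.291841, fail to reject H0.


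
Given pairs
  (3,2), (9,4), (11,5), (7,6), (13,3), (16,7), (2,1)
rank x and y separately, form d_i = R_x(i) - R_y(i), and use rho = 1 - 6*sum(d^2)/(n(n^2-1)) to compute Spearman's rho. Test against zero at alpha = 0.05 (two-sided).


Step 1: Rank x and y separately (midranks; no ties here).
rank(x): 3->2, 9->4, 11->5, 7->3, 13->6, 16->7, 2->1
rank(y): 2->2, 4->4, 5->5, 6->6, 3->3, 7->7, 1->1
Step 2: d_i = R_x(i) - R_y(i); compute d_i^2.
  (2-2)^2=0, (4-4)^2=0, (5-5)^2=0, (3-6)^2=9, (6-3)^2=9, (7-7)^2=0, (1-1)^2=0
sum(d^2) = 18.
Step 3: rho = 1 - 6*18 / (7*(7^2 - 1)) = 1 - 108/336 = 0.678571.
Step 4: Under H0, t = rho * sqrt((n-2)/(1-rho^2)) = 2.0657 ~ t(5).
Step 5: Two-sided p-value from the t-distribution with 5 df = 0.093750.
Step 6: alpha = 0.05. fail to reject H0.

rho = 0.6786, p = 0.093750, fail to reject H0 at alpha = 0.05.


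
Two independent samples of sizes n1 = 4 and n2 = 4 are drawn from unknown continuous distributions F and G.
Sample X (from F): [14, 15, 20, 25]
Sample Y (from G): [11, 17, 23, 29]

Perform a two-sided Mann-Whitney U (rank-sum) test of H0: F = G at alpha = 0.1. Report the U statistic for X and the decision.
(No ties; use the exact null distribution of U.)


Step 1: Combine and sort all 8 observations; assign midranks.
sorted (value, group): (11,Y), (14,X), (15,X), (17,Y), (20,X), (23,Y), (25,X), (29,Y)
ranks: 11->1, 14->2, 15->3, 17->4, 20->5, 23->6, 25->7, 29->8
Step 2: Rank sum for X: R1 = 2 + 3 + 5 + 7 = 17.
Step 3: U_X = R1 - n1(n1+1)/2 = 17 - 4*5/2 = 17 - 10 = 7.
       U_Y = n1*n2 - U_X = 16 - 7 = 9.
Step 4: No ties, so the exact null distribution of U (based on enumerating the C(8,4) = 70 equally likely rank assignments) gives the two-sided p-value.
Step 5: p-value = 0.885714; compare to alpha = 0.1. fail to reject H0.

U_X = 7, p = 0.885714, fail to reject H0 at alpha = 0.1.


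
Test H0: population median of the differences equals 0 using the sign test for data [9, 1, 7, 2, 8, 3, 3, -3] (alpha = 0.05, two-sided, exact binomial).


Step 1: Discard zero differences. Original n = 8; n_eff = number of nonzero differences = 8.
Nonzero differences (with sign): +9, +1, +7, +2, +8, +3, +3, -3
Step 2: Count signs: positive = 7, negative = 1.
Step 3: Under H0: P(positive) = 0.5, so the number of positives S ~ Bin(8, 0.5).
Step 4: Two-sided exact p-value = sum of Bin(8,0.5) probabilities at or below the observed probability = 0.070312.
Step 5: alpha = 0.05. fail to reject H0.

n_eff = 8, pos = 7, neg = 1, p = 0.070312, fail to reject H0.


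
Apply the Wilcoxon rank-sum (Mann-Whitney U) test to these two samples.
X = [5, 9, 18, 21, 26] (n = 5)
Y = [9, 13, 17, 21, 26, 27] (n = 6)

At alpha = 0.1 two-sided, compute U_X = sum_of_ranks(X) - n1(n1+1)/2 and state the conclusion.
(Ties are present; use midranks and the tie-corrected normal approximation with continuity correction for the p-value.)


Step 1: Combine and sort all 11 observations; assign midranks.
sorted (value, group): (5,X), (9,X), (9,Y), (13,Y), (17,Y), (18,X), (21,X), (21,Y), (26,X), (26,Y), (27,Y)
ranks: 5->1, 9->2.5, 9->2.5, 13->4, 17->5, 18->6, 21->7.5, 21->7.5, 26->9.5, 26->9.5, 27->11
Step 2: Rank sum for X: R1 = 1 + 2.5 + 6 + 7.5 + 9.5 = 26.5.
Step 3: U_X = R1 - n1(n1+1)/2 = 26.5 - 5*6/2 = 26.5 - 15 = 11.5.
       U_Y = n1*n2 - U_X = 30 - 11.5 = 18.5.
Step 4: Ties are present, so use the tie-corrected normal approximation (with continuity correction) for the p-value.
Step 5: p-value = 0.581294; compare to alpha = 0.1. fail to reject H0.

U_X = 11.5, p = 0.581294, fail to reject H0 at alpha = 0.1.


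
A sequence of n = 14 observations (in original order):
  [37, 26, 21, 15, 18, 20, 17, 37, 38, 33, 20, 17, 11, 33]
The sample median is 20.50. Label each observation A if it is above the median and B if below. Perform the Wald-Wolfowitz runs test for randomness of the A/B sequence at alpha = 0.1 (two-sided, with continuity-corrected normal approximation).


Step 1: Compute median = 20.50; label A = above, B = below.
Labels in order: AAABBBBAAABBBA  (n_A = 7, n_B = 7)
Step 2: Count runs R = 5.
Step 3: Under H0 (random ordering), E[R] = 2*n_A*n_B/(n_A+n_B) + 1 = 2*7*7/14 + 1 = 8.0000.
        Var[R] = 2*n_A*n_B*(2*n_A*n_B - n_A - n_B) / ((n_A+n_B)^2 * (n_A+n_B-1)) = 8232/2548 = 3.2308.
        SD[R] = 1.7974.
Step 4: Continuity-corrected z = (R + 0.5 - E[R]) / SD[R] = (5 + 0.5 - 8.0000) / 1.7974 = -1.3909.
Step 5: Two-sided p-value via normal approximation = 2*(1 - Phi(|z|)) = 0.164264.
Step 6: alpha = 0.1. fail to reject H0.

R = 5, z = -1.3909, p = 0.164264, fail to reject H0.


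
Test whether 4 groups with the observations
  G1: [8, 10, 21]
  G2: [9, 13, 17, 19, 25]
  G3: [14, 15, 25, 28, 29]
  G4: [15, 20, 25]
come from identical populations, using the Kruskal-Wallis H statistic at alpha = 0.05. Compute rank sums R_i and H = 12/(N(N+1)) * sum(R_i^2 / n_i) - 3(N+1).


Step 1: Combine all N = 16 observations and assign midranks.
sorted (value, group, rank): (8,G1,1), (9,G2,2), (10,G1,3), (13,G2,4), (14,G3,5), (15,G3,6.5), (15,G4,6.5), (17,G2,8), (19,G2,9), (20,G4,10), (21,G1,11), (25,G2,13), (25,G3,13), (25,G4,13), (28,G3,15), (29,G3,16)
Step 2: Sum ranks within each group.
R_1 = 15 (n_1 = 3)
R_2 = 36 (n_2 = 5)
R_3 = 55.5 (n_3 = 5)
R_4 = 29.5 (n_4 = 3)
Step 3: H = 12/(N(N+1)) * sum(R_i^2/n_i) - 3(N+1)
     = 12/(16*17) * (15^2/3 + 36^2/5 + 55.5^2/5 + 29.5^2/3) - 3*17
     = 0.044118 * 1240.33 - 51
     = 3.720588.
Step 4: Ties present; correction factor C = 1 - 30/(16^3 - 16) = 0.992647. Corrected H = 3.720588 / 0.992647 = 3.748148.
Step 5: Under H0, H ~ chi^2(3); p-value = 0.289975.
Step 6: alpha = 0.05. fail to reject H0.

H = 3.7481, df = 3, p = 0.289975, fail to reject H0.


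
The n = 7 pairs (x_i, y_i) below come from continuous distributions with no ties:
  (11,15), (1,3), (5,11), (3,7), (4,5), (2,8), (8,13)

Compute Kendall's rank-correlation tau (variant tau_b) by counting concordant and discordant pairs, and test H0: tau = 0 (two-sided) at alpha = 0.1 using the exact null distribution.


Step 1: Enumerate the 21 unordered pairs (i,j) with i<j and classify each by sign(x_j-x_i) * sign(y_j-y_i).
  (1,2):dx=-10,dy=-12->C; (1,3):dx=-6,dy=-4->C; (1,4):dx=-8,dy=-8->C; (1,5):dx=-7,dy=-10->C
  (1,6):dx=-9,dy=-7->C; (1,7):dx=-3,dy=-2->C; (2,3):dx=+4,dy=+8->C; (2,4):dx=+2,dy=+4->C
  (2,5):dx=+3,dy=+2->C; (2,6):dx=+1,dy=+5->C; (2,7):dx=+7,dy=+10->C; (3,4):dx=-2,dy=-4->C
  (3,5):dx=-1,dy=-6->C; (3,6):dx=-3,dy=-3->C; (3,7):dx=+3,dy=+2->C; (4,5):dx=+1,dy=-2->D
  (4,6):dx=-1,dy=+1->D; (4,7):dx=+5,dy=+6->C; (5,6):dx=-2,dy=+3->D; (5,7):dx=+4,dy=+8->C
  (6,7):dx=+6,dy=+5->C
Step 2: C = 18, D = 3, total pairs = 21.
Step 3: tau = (C - D)/(n(n-1)/2) = (18 - 3)/21 = 0.714286.
Step 4: Exact two-sided p-value (enumerate n! = 5040 permutations of y under H0): p = 0.030159.
Step 5: alpha = 0.1. reject H0.

tau_b = 0.7143 (C=18, D=3), p = 0.030159, reject H0.


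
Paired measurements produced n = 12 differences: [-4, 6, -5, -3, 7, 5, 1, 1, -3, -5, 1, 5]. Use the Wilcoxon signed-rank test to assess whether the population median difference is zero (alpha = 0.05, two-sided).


Step 1: Drop any zero differences (none here) and take |d_i|.
|d| = [4, 6, 5, 3, 7, 5, 1, 1, 3, 5, 1, 5]
Step 2: Midrank |d_i| (ties get averaged ranks).
ranks: |4|->6, |6|->11, |5|->8.5, |3|->4.5, |7|->12, |5|->8.5, |1|->2, |1|->2, |3|->4.5, |5|->8.5, |1|->2, |5|->8.5
Step 3: Attach original signs; sum ranks with positive sign and with negative sign.
W+ = 11 + 12 + 8.5 + 2 + 2 + 2 + 8.5 = 46
W- = 6 + 8.5 + 4.5 + 4.5 + 8.5 = 32
(Check: W+ + W- = 78 should equal n(n+1)/2 = 78.)
Step 4: Test statistic W = min(W+, W-) = 32.
Step 5: Ties in |d|, so use the tie-corrected normal approximation.
        E[W] = n(n+1)/4 = 12*13/4 = 39.
        Tie groups: |d|=1 (t=3), |d|=3 (t=2), |d|=5 (t=4); sum(t^3 - t) = 90.
        Var[W] = n(n+1)(2n+1)/24 - sum(t^3-t)/48 = 3900/24 - 90/48 = 160.625.
        z = (W - E[W]) / sqrt(Var[W]) = (32 - 39) / 12.6738 = -0.5523.
        Two-sided p = 2*Phi(z) = 0.580729.
Step 6: alpha = 0.05. fail to reject H0.

W+ = 46, W- = 32, W = min = 32, p = 0.580729, fail to reject H0.


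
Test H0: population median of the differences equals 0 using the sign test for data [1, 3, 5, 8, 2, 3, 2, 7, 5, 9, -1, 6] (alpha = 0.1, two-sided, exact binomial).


Step 1: Discard zero differences. Original n = 12; n_eff = number of nonzero differences = 12.
Nonzero differences (with sign): +1, +3, +5, +8, +2, +3, +2, +7, +5, +9, -1, +6
Step 2: Count signs: positive = 11, negative = 1.
Step 3: Under H0: P(positive) = 0.5, so the number of positives S ~ Bin(12, 0.5).
Step 4: Two-sided exact p-value = sum of Bin(12,0.5) probabilities at or below the observed probability = 0.006348.
Step 5: alpha = 0.1. reject H0.

n_eff = 12, pos = 11, neg = 1, p = 0.006348, reject H0.


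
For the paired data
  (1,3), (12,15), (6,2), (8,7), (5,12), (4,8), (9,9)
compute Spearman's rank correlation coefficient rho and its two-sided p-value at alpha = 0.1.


Step 1: Rank x and y separately (midranks; no ties here).
rank(x): 1->1, 12->7, 6->4, 8->5, 5->3, 4->2, 9->6
rank(y): 3->2, 15->7, 2->1, 7->3, 12->6, 8->4, 9->5
Step 2: d_i = R_x(i) - R_y(i); compute d_i^2.
  (1-2)^2=1, (7-7)^2=0, (4-1)^2=9, (5-3)^2=4, (3-6)^2=9, (2-4)^2=4, (6-5)^2=1
sum(d^2) = 28.
Step 3: rho = 1 - 6*28 / (7*(7^2 - 1)) = 1 - 168/336 = 0.500000.
Step 4: Under H0, t = rho * sqrt((n-2)/(1-rho^2)) = 1.2910 ~ t(5).
Step 5: Two-sided p-value from the t-distribution with 5 df = 0.253170.
Step 6: alpha = 0.1. fail to reject H0.

rho = 0.5000, p = 0.253170, fail to reject H0 at alpha = 0.1.


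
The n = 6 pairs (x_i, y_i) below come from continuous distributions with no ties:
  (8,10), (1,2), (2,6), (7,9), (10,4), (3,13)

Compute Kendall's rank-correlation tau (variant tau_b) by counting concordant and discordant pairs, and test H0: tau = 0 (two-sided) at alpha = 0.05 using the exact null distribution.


Step 1: Enumerate the 15 unordered pairs (i,j) with i<j and classify each by sign(x_j-x_i) * sign(y_j-y_i).
  (1,2):dx=-7,dy=-8->C; (1,3):dx=-6,dy=-4->C; (1,4):dx=-1,dy=-1->C; (1,5):dx=+2,dy=-6->D
  (1,6):dx=-5,dy=+3->D; (2,3):dx=+1,dy=+4->C; (2,4):dx=+6,dy=+7->C; (2,5):dx=+9,dy=+2->C
  (2,6):dx=+2,dy=+11->C; (3,4):dx=+5,dy=+3->C; (3,5):dx=+8,dy=-2->D; (3,6):dx=+1,dy=+7->C
  (4,5):dx=+3,dy=-5->D; (4,6):dx=-4,dy=+4->D; (5,6):dx=-7,dy=+9->D
Step 2: C = 9, D = 6, total pairs = 15.
Step 3: tau = (C - D)/(n(n-1)/2) = (9 - 6)/15 = 0.200000.
Step 4: Exact two-sided p-value (enumerate n! = 720 permutations of y under H0): p = 0.719444.
Step 5: alpha = 0.05. fail to reject H0.

tau_b = 0.2000 (C=9, D=6), p = 0.719444, fail to reject H0.


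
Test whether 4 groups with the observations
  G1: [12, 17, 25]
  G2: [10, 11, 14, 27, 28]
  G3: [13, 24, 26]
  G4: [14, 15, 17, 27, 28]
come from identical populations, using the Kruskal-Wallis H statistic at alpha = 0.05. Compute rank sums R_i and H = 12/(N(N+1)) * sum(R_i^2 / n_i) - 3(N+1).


Step 1: Combine all N = 16 observations and assign midranks.
sorted (value, group, rank): (10,G2,1), (11,G2,2), (12,G1,3), (13,G3,4), (14,G2,5.5), (14,G4,5.5), (15,G4,7), (17,G1,8.5), (17,G4,8.5), (24,G3,10), (25,G1,11), (26,G3,12), (27,G2,13.5), (27,G4,13.5), (28,G2,15.5), (28,G4,15.5)
Step 2: Sum ranks within each group.
R_1 = 22.5 (n_1 = 3)
R_2 = 37.5 (n_2 = 5)
R_3 = 26 (n_3 = 3)
R_4 = 50 (n_4 = 5)
Step 3: H = 12/(N(N+1)) * sum(R_i^2/n_i) - 3(N+1)
     = 12/(16*17) * (22.5^2/3 + 37.5^2/5 + 26^2/3 + 50^2/5) - 3*17
     = 0.044118 * 1175.33 - 51
     = 0.852941.
Step 4: Ties present; correction factor C = 1 - 24/(16^3 - 16) = 0.994118. Corrected H = 0.852941 / 0.994118 = 0.857988.
Step 5: Under H0, H ~ chi^2(3); p-value = 0.835553.
Step 6: alpha = 0.05. fail to reject H0.

H = 0.8580, df = 3, p = 0.835553, fail to reject H0.


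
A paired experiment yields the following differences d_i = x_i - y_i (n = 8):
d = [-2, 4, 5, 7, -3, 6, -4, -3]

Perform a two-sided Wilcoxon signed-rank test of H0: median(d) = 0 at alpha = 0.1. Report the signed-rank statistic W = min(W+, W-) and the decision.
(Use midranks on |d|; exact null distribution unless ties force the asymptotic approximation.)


Step 1: Drop any zero differences (none here) and take |d_i|.
|d| = [2, 4, 5, 7, 3, 6, 4, 3]
Step 2: Midrank |d_i| (ties get averaged ranks).
ranks: |2|->1, |4|->4.5, |5|->6, |7|->8, |3|->2.5, |6|->7, |4|->4.5, |3|->2.5
Step 3: Attach original signs; sum ranks with positive sign and with negative sign.
W+ = 4.5 + 6 + 8 + 7 = 25.5
W- = 1 + 2.5 + 4.5 + 2.5 = 10.5
(Check: W+ + W- = 36 should equal n(n+1)/2 = 36.)
Step 4: Test statistic W = min(W+, W-) = 10.5.
Step 5: Ties in |d|, so use the tie-corrected normal approximation.
        E[W] = n(n+1)/4 = 8*9/4 = 18.
        Tie groups: |d|=3 (t=2), |d|=4 (t=2); sum(t^3 - t) = 12.
        Var[W] = n(n+1)(2n+1)/24 - sum(t^3-t)/48 = 1224/24 - 12/48 = 50.75.
        z = (W - E[W]) / sqrt(Var[W]) = (10.5 - 18) / 7.1239 = -1.0528.
        Two-sided p = 2*Phi(z) = 0.292436.
Step 6: alpha = 0.1. fail to reject H0.

W+ = 25.5, W- = 10.5, W = min = 10.5, p = 0.292436, fail to reject H0.


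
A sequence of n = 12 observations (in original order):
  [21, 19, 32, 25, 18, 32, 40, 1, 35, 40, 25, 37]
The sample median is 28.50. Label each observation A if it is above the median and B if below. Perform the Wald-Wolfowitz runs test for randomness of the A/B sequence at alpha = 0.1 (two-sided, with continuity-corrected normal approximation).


Step 1: Compute median = 28.50; label A = above, B = below.
Labels in order: BBABBAABAABA  (n_A = 6, n_B = 6)
Step 2: Count runs R = 8.
Step 3: Under H0 (random ordering), E[R] = 2*n_A*n_B/(n_A+n_B) + 1 = 2*6*6/12 + 1 = 7.0000.
        Var[R] = 2*n_A*n_B*(2*n_A*n_B - n_A - n_B) / ((n_A+n_B)^2 * (n_A+n_B-1)) = 4320/1584 = 2.7273.
        SD[R] = 1.6514.
Step 4: Continuity-corrected z = (R - 0.5 - E[R]) / SD[R] = (8 - 0.5 - 7.0000) / 1.6514 = 0.3028.
Step 5: Two-sided p-value via normal approximation = 2*(1 - Phi(|z|)) = 0.762069.
Step 6: alpha = 0.1. fail to reject H0.

R = 8, z = 0.3028, p = 0.762069, fail to reject H0.


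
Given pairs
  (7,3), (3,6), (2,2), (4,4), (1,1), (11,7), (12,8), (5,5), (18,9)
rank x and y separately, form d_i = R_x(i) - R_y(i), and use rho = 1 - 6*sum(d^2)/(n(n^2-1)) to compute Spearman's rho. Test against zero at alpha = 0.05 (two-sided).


Step 1: Rank x and y separately (midranks; no ties here).
rank(x): 7->6, 3->3, 2->2, 4->4, 1->1, 11->7, 12->8, 5->5, 18->9
rank(y): 3->3, 6->6, 2->2, 4->4, 1->1, 7->7, 8->8, 5->5, 9->9
Step 2: d_i = R_x(i) - R_y(i); compute d_i^2.
  (6-3)^2=9, (3-6)^2=9, (2-2)^2=0, (4-4)^2=0, (1-1)^2=0, (7-7)^2=0, (8-8)^2=0, (5-5)^2=0, (9-9)^2=0
sum(d^2) = 18.
Step 3: rho = 1 - 6*18 / (9*(9^2 - 1)) = 1 - 108/720 = 0.850000.
Step 4: Under H0, t = rho * sqrt((n-2)/(1-rho^2)) = 4.2691 ~ t(7).
Step 5: Two-sided p-value from the t-distribution with 7 df = 0.003705.
Step 6: alpha = 0.05. reject H0.

rho = 0.8500, p = 0.003705, reject H0 at alpha = 0.05.


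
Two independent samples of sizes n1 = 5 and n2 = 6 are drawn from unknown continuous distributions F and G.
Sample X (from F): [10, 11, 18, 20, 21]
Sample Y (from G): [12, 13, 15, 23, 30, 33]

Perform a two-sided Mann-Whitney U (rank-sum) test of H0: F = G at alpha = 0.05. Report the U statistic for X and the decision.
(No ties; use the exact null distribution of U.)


Step 1: Combine and sort all 11 observations; assign midranks.
sorted (value, group): (10,X), (11,X), (12,Y), (13,Y), (15,Y), (18,X), (20,X), (21,X), (23,Y), (30,Y), (33,Y)
ranks: 10->1, 11->2, 12->3, 13->4, 15->5, 18->6, 20->7, 21->8, 23->9, 30->10, 33->11
Step 2: Rank sum for X: R1 = 1 + 2 + 6 + 7 + 8 = 24.
Step 3: U_X = R1 - n1(n1+1)/2 = 24 - 5*6/2 = 24 - 15 = 9.
       U_Y = n1*n2 - U_X = 30 - 9 = 21.
Step 4: No ties, so the exact null distribution of U (based on enumerating the C(11,5) = 462 equally likely rank assignments) gives the two-sided p-value.
Step 5: p-value = 0.329004; compare to alpha = 0.05. fail to reject H0.

U_X = 9, p = 0.329004, fail to reject H0 at alpha = 0.05.


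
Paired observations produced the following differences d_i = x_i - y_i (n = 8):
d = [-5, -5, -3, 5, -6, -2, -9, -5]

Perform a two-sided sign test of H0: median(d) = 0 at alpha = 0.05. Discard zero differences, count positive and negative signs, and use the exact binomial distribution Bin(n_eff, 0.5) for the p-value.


Step 1: Discard zero differences. Original n = 8; n_eff = number of nonzero differences = 8.
Nonzero differences (with sign): -5, -5, -3, +5, -6, -2, -9, -5
Step 2: Count signs: positive = 1, negative = 7.
Step 3: Under H0: P(positive) = 0.5, so the number of positives S ~ Bin(8, 0.5).
Step 4: Two-sided exact p-value = sum of Bin(8,0.5) probabilities at or below the observed probability = 0.070312.
Step 5: alpha = 0.05. fail to reject H0.

n_eff = 8, pos = 1, neg = 7, p = 0.070312, fail to reject H0.


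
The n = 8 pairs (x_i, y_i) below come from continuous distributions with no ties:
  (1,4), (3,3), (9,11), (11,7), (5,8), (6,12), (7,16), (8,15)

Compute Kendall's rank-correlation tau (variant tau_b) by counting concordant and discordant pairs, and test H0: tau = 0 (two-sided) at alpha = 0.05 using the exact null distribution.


Step 1: Enumerate the 28 unordered pairs (i,j) with i<j and classify each by sign(x_j-x_i) * sign(y_j-y_i).
  (1,2):dx=+2,dy=-1->D; (1,3):dx=+8,dy=+7->C; (1,4):dx=+10,dy=+3->C; (1,5):dx=+4,dy=+4->C
  (1,6):dx=+5,dy=+8->C; (1,7):dx=+6,dy=+12->C; (1,8):dx=+7,dy=+11->C; (2,3):dx=+6,dy=+8->C
  (2,4):dx=+8,dy=+4->C; (2,5):dx=+2,dy=+5->C; (2,6):dx=+3,dy=+9->C; (2,7):dx=+4,dy=+13->C
  (2,8):dx=+5,dy=+12->C; (3,4):dx=+2,dy=-4->D; (3,5):dx=-4,dy=-3->C; (3,6):dx=-3,dy=+1->D
  (3,7):dx=-2,dy=+5->D; (3,8):dx=-1,dy=+4->D; (4,5):dx=-6,dy=+1->D; (4,6):dx=-5,dy=+5->D
  (4,7):dx=-4,dy=+9->D; (4,8):dx=-3,dy=+8->D; (5,6):dx=+1,dy=+4->C; (5,7):dx=+2,dy=+8->C
  (5,8):dx=+3,dy=+7->C; (6,7):dx=+1,dy=+4->C; (6,8):dx=+2,dy=+3->C; (7,8):dx=+1,dy=-1->D
Step 2: C = 18, D = 10, total pairs = 28.
Step 3: tau = (C - D)/(n(n-1)/2) = (18 - 10)/28 = 0.285714.
Step 4: Exact two-sided p-value (enumerate n! = 40320 permutations of y under H0): p = 0.398760.
Step 5: alpha = 0.05. fail to reject H0.

tau_b = 0.2857 (C=18, D=10), p = 0.398760, fail to reject H0.


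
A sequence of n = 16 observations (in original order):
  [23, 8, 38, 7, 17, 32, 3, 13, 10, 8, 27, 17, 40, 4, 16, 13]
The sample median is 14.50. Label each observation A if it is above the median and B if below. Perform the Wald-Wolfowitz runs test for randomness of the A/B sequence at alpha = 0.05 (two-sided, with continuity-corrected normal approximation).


Step 1: Compute median = 14.50; label A = above, B = below.
Labels in order: ABABAABBBBAAABAB  (n_A = 8, n_B = 8)
Step 2: Count runs R = 10.
Step 3: Under H0 (random ordering), E[R] = 2*n_A*n_B/(n_A+n_B) + 1 = 2*8*8/16 + 1 = 9.0000.
        Var[R] = 2*n_A*n_B*(2*n_A*n_B - n_A - n_B) / ((n_A+n_B)^2 * (n_A+n_B-1)) = 14336/3840 = 3.7333.
        SD[R] = 1.9322.
Step 4: Continuity-corrected z = (R - 0.5 - E[R]) / SD[R] = (10 - 0.5 - 9.0000) / 1.9322 = 0.2588.
Step 5: Two-sided p-value via normal approximation = 2*(1 - Phi(|z|)) = 0.795809.
Step 6: alpha = 0.05. fail to reject H0.

R = 10, z = 0.2588, p = 0.795809, fail to reject H0.


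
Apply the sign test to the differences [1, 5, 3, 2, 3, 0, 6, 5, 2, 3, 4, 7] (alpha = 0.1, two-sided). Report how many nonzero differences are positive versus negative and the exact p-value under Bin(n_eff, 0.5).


Step 1: Discard zero differences. Original n = 12; n_eff = number of nonzero differences = 11.
Nonzero differences (with sign): +1, +5, +3, +2, +3, +6, +5, +2, +3, +4, +7
Step 2: Count signs: positive = 11, negative = 0.
Step 3: Under H0: P(positive) = 0.5, so the number of positives S ~ Bin(11, 0.5).
Step 4: Two-sided exact p-value = sum of Bin(11,0.5) probabilities at or below the observed probability = 0.000977.
Step 5: alpha = 0.1. reject H0.

n_eff = 11, pos = 11, neg = 0, p = 0.000977, reject H0.


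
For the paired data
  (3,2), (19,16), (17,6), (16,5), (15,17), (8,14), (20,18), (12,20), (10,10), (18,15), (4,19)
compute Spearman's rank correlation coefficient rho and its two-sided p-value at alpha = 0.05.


Step 1: Rank x and y separately (midranks; no ties here).
rank(x): 3->1, 19->10, 17->8, 16->7, 15->6, 8->3, 20->11, 12->5, 10->4, 18->9, 4->2
rank(y): 2->1, 16->7, 6->3, 5->2, 17->8, 14->5, 18->9, 20->11, 10->4, 15->6, 19->10
Step 2: d_i = R_x(i) - R_y(i); compute d_i^2.
  (1-1)^2=0, (10-7)^2=9, (8-3)^2=25, (7-2)^2=25, (6-8)^2=4, (3-5)^2=4, (11-9)^2=4, (5-11)^2=36, (4-4)^2=0, (9-6)^2=9, (2-10)^2=64
sum(d^2) = 180.
Step 3: rho = 1 - 6*180 / (11*(11^2 - 1)) = 1 - 1080/1320 = 0.181818.
Step 4: Under H0, t = rho * sqrt((n-2)/(1-rho^2)) = 0.5547 ~ t(9).
Step 5: Two-sided p-value from the t-distribution with 9 df = 0.592615.
Step 6: alpha = 0.05. fail to reject H0.

rho = 0.1818, p = 0.592615, fail to reject H0 at alpha = 0.05.


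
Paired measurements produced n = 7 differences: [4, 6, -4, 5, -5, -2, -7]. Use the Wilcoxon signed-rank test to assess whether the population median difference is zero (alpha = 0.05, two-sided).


Step 1: Drop any zero differences (none here) and take |d_i|.
|d| = [4, 6, 4, 5, 5, 2, 7]
Step 2: Midrank |d_i| (ties get averaged ranks).
ranks: |4|->2.5, |6|->6, |4|->2.5, |5|->4.5, |5|->4.5, |2|->1, |7|->7
Step 3: Attach original signs; sum ranks with positive sign and with negative sign.
W+ = 2.5 + 6 + 4.5 = 13
W- = 2.5 + 4.5 + 1 + 7 = 15
(Check: W+ + W- = 28 should equal n(n+1)/2 = 28.)
Step 4: Test statistic W = min(W+, W-) = 13.
Step 5: Ties in |d|, so use the tie-corrected normal approximation.
        E[W] = n(n+1)/4 = 7*8/4 = 14.
        Tie groups: |d|=4 (t=2), |d|=5 (t=2); sum(t^3 - t) = 12.
        Var[W] = n(n+1)(2n+1)/24 - sum(t^3-t)/48 = 840/24 - 12/48 = 34.75.
        z = (W - E[W]) / sqrt(Var[W]) = (13 - 14) / 5.8949 = -0.1696.
        Two-sided p = 2*Phi(z) = 0.865295.
Step 6: alpha = 0.05. fail to reject H0.

W+ = 13, W- = 15, W = min = 13, p = 0.865295, fail to reject H0.


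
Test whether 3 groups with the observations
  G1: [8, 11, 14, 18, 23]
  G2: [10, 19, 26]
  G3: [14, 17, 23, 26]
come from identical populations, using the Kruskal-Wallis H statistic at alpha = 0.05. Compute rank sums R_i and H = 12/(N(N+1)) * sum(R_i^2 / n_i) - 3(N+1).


Step 1: Combine all N = 12 observations and assign midranks.
sorted (value, group, rank): (8,G1,1), (10,G2,2), (11,G1,3), (14,G1,4.5), (14,G3,4.5), (17,G3,6), (18,G1,7), (19,G2,8), (23,G1,9.5), (23,G3,9.5), (26,G2,11.5), (26,G3,11.5)
Step 2: Sum ranks within each group.
R_1 = 25 (n_1 = 5)
R_2 = 21.5 (n_2 = 3)
R_3 = 31.5 (n_3 = 4)
Step 3: H = 12/(N(N+1)) * sum(R_i^2/n_i) - 3(N+1)
     = 12/(12*13) * (25^2/5 + 21.5^2/3 + 31.5^2/4) - 3*13
     = 0.076923 * 527.146 - 39
     = 1.549679.
Step 4: Ties present; correction factor C = 1 - 18/(12^3 - 12) = 0.989510. Corrected H = 1.549679 / 0.989510 = 1.566107.
Step 5: Under H0, H ~ chi^2(2); p-value = 0.457008.
Step 6: alpha = 0.05. fail to reject H0.

H = 1.5661, df = 2, p = 0.457008, fail to reject H0.


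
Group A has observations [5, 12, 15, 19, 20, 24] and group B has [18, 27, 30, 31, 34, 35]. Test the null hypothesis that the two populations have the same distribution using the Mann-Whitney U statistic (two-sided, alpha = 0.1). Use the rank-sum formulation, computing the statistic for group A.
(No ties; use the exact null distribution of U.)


Step 1: Combine and sort all 12 observations; assign midranks.
sorted (value, group): (5,X), (12,X), (15,X), (18,Y), (19,X), (20,X), (24,X), (27,Y), (30,Y), (31,Y), (34,Y), (35,Y)
ranks: 5->1, 12->2, 15->3, 18->4, 19->5, 20->6, 24->7, 27->8, 30->9, 31->10, 34->11, 35->12
Step 2: Rank sum for X: R1 = 1 + 2 + 3 + 5 + 6 + 7 = 24.
Step 3: U_X = R1 - n1(n1+1)/2 = 24 - 6*7/2 = 24 - 21 = 3.
       U_Y = n1*n2 - U_X = 36 - 3 = 33.
Step 4: No ties, so the exact null distribution of U (based on enumerating the C(12,6) = 924 equally likely rank assignments) gives the two-sided p-value.
Step 5: p-value = 0.015152; compare to alpha = 0.1. reject H0.

U_X = 3, p = 0.015152, reject H0 at alpha = 0.1.


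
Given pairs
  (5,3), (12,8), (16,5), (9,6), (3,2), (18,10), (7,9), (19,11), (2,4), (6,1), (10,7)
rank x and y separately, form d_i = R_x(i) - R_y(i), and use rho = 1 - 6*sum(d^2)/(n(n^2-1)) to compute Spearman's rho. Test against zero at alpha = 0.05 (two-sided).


Step 1: Rank x and y separately (midranks; no ties here).
rank(x): 5->3, 12->8, 16->9, 9->6, 3->2, 18->10, 7->5, 19->11, 2->1, 6->4, 10->7
rank(y): 3->3, 8->8, 5->5, 6->6, 2->2, 10->10, 9->9, 11->11, 4->4, 1->1, 7->7
Step 2: d_i = R_x(i) - R_y(i); compute d_i^2.
  (3-3)^2=0, (8-8)^2=0, (9-5)^2=16, (6-6)^2=0, (2-2)^2=0, (10-10)^2=0, (5-9)^2=16, (11-11)^2=0, (1-4)^2=9, (4-1)^2=9, (7-7)^2=0
sum(d^2) = 50.
Step 3: rho = 1 - 6*50 / (11*(11^2 - 1)) = 1 - 300/1320 = 0.772727.
Step 4: Under H0, t = rho * sqrt((n-2)/(1-rho^2)) = 3.6522 ~ t(9).
Step 5: Two-sided p-value from the t-distribution with 9 df = 0.005299.
Step 6: alpha = 0.05. reject H0.

rho = 0.7727, p = 0.005299, reject H0 at alpha = 0.05.


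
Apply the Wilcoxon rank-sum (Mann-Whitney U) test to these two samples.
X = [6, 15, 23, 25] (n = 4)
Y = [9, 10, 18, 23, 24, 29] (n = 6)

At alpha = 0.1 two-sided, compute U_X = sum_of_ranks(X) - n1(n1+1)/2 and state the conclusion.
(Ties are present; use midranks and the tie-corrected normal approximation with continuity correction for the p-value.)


Step 1: Combine and sort all 10 observations; assign midranks.
sorted (value, group): (6,X), (9,Y), (10,Y), (15,X), (18,Y), (23,X), (23,Y), (24,Y), (25,X), (29,Y)
ranks: 6->1, 9->2, 10->3, 15->4, 18->5, 23->6.5, 23->6.5, 24->8, 25->9, 29->10
Step 2: Rank sum for X: R1 = 1 + 4 + 6.5 + 9 = 20.5.
Step 3: U_X = R1 - n1(n1+1)/2 = 20.5 - 4*5/2 = 20.5 - 10 = 10.5.
       U_Y = n1*n2 - U_X = 24 - 10.5 = 13.5.
Step 4: Ties are present, so use the tie-corrected normal approximation (with continuity correction) for the p-value.
Step 5: p-value = 0.830664; compare to alpha = 0.1. fail to reject H0.

U_X = 10.5, p = 0.830664, fail to reject H0 at alpha = 0.1.


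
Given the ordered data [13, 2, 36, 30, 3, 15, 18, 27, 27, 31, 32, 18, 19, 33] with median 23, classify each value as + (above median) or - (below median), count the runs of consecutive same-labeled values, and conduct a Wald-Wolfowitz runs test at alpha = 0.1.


Step 1: Compute median = 23; label A = above, B = below.
Labels in order: BBAABBBAAAABBA  (n_A = 7, n_B = 7)
Step 2: Count runs R = 6.
Step 3: Under H0 (random ordering), E[R] = 2*n_A*n_B/(n_A+n_B) + 1 = 2*7*7/14 + 1 = 8.0000.
        Var[R] = 2*n_A*n_B*(2*n_A*n_B - n_A - n_B) / ((n_A+n_B)^2 * (n_A+n_B-1)) = 8232/2548 = 3.2308.
        SD[R] = 1.7974.
Step 4: Continuity-corrected z = (R + 0.5 - E[R]) / SD[R] = (6 + 0.5 - 8.0000) / 1.7974 = -0.8345.
Step 5: Two-sided p-value via normal approximation = 2*(1 - Phi(|z|)) = 0.403986.
Step 6: alpha = 0.1. fail to reject H0.

R = 6, z = -0.8345, p = 0.403986, fail to reject H0.


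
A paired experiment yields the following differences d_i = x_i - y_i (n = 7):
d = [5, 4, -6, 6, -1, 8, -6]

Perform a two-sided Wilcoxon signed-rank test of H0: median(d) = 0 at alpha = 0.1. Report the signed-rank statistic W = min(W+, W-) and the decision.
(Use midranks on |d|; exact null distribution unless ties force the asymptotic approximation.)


Step 1: Drop any zero differences (none here) and take |d_i|.
|d| = [5, 4, 6, 6, 1, 8, 6]
Step 2: Midrank |d_i| (ties get averaged ranks).
ranks: |5|->3, |4|->2, |6|->5, |6|->5, |1|->1, |8|->7, |6|->5
Step 3: Attach original signs; sum ranks with positive sign and with negative sign.
W+ = 3 + 2 + 5 + 7 = 17
W- = 5 + 1 + 5 = 11
(Check: W+ + W- = 28 should equal n(n+1)/2 = 28.)
Step 4: Test statistic W = min(W+, W-) = 11.
Step 5: Ties in |d|, so use the tie-corrected normal approximation.
        E[W] = n(n+1)/4 = 7*8/4 = 14.
        Tie groups: |d|=6 (t=3); sum(t^3 - t) = 24.
        Var[W] = n(n+1)(2n+1)/24 - sum(t^3-t)/48 = 840/24 - 24/48 = 34.5.
        z = (W - E[W]) / sqrt(Var[W]) = (11 - 14) / 5.8737 = -0.5108.
        Two-sided p = 2*Phi(z) = 0.609523.
Step 6: alpha = 0.1. fail to reject H0.

W+ = 17, W- = 11, W = min = 11, p = 0.609523, fail to reject H0.


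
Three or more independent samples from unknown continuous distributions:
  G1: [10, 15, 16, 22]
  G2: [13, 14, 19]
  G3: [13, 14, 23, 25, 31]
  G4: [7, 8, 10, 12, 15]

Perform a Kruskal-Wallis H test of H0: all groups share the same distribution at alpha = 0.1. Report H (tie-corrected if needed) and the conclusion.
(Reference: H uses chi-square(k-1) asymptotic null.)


Step 1: Combine all N = 17 observations and assign midranks.
sorted (value, group, rank): (7,G4,1), (8,G4,2), (10,G1,3.5), (10,G4,3.5), (12,G4,5), (13,G2,6.5), (13,G3,6.5), (14,G2,8.5), (14,G3,8.5), (15,G1,10.5), (15,G4,10.5), (16,G1,12), (19,G2,13), (22,G1,14), (23,G3,15), (25,G3,16), (31,G3,17)
Step 2: Sum ranks within each group.
R_1 = 40 (n_1 = 4)
R_2 = 28 (n_2 = 3)
R_3 = 63 (n_3 = 5)
R_4 = 22 (n_4 = 5)
Step 3: H = 12/(N(N+1)) * sum(R_i^2/n_i) - 3(N+1)
     = 12/(17*18) * (40^2/4 + 28^2/3 + 63^2/5 + 22^2/5) - 3*18
     = 0.039216 * 1551.93 - 54
     = 6.860131.
Step 4: Ties present; correction factor C = 1 - 24/(17^3 - 17) = 0.995098. Corrected H = 6.860131 / 0.995098 = 6.893924.
Step 5: Under H0, H ~ chi^2(3); p-value = 0.075357.
Step 6: alpha = 0.1. reject H0.

H = 6.8939, df = 3, p = 0.075357, reject H0.


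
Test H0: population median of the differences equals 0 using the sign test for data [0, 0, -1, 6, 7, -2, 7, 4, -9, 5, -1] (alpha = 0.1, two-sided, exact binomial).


Step 1: Discard zero differences. Original n = 11; n_eff = number of nonzero differences = 9.
Nonzero differences (with sign): -1, +6, +7, -2, +7, +4, -9, +5, -1
Step 2: Count signs: positive = 5, negative = 4.
Step 3: Under H0: P(positive) = 0.5, so the number of positives S ~ Bin(9, 0.5).
Step 4: Two-sided exact p-value = sum of Bin(9,0.5) probabilities at or below the observed probability = 1.000000.
Step 5: alpha = 0.1. fail to reject H0.

n_eff = 9, pos = 5, neg = 4, p = 1.000000, fail to reject H0.


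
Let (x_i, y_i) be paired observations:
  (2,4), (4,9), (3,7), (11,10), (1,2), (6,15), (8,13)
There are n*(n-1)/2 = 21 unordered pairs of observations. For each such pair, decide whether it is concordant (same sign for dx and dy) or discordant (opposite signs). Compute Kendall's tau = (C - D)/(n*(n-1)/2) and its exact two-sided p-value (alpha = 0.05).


Step 1: Enumerate the 21 unordered pairs (i,j) with i<j and classify each by sign(x_j-x_i) * sign(y_j-y_i).
  (1,2):dx=+2,dy=+5->C; (1,3):dx=+1,dy=+3->C; (1,4):dx=+9,dy=+6->C; (1,5):dx=-1,dy=-2->C
  (1,6):dx=+4,dy=+11->C; (1,7):dx=+6,dy=+9->C; (2,3):dx=-1,dy=-2->C; (2,4):dx=+7,dy=+1->C
  (2,5):dx=-3,dy=-7->C; (2,6):dx=+2,dy=+6->C; (2,7):dx=+4,dy=+4->C; (3,4):dx=+8,dy=+3->C
  (3,5):dx=-2,dy=-5->C; (3,6):dx=+3,dy=+8->C; (3,7):dx=+5,dy=+6->C; (4,5):dx=-10,dy=-8->C
  (4,6):dx=-5,dy=+5->D; (4,7):dx=-3,dy=+3->D; (5,6):dx=+5,dy=+13->C; (5,7):dx=+7,dy=+11->C
  (6,7):dx=+2,dy=-2->D
Step 2: C = 18, D = 3, total pairs = 21.
Step 3: tau = (C - D)/(n(n-1)/2) = (18 - 3)/21 = 0.714286.
Step 4: Exact two-sided p-value (enumerate n! = 5040 permutations of y under H0): p = 0.030159.
Step 5: alpha = 0.05. reject H0.

tau_b = 0.7143 (C=18, D=3), p = 0.030159, reject H0.


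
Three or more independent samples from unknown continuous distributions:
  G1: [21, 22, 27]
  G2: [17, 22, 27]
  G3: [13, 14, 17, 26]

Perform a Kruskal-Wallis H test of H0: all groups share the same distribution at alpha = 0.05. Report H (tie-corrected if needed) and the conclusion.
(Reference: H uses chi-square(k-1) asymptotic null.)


Step 1: Combine all N = 10 observations and assign midranks.
sorted (value, group, rank): (13,G3,1), (14,G3,2), (17,G2,3.5), (17,G3,3.5), (21,G1,5), (22,G1,6.5), (22,G2,6.5), (26,G3,8), (27,G1,9.5), (27,G2,9.5)
Step 2: Sum ranks within each group.
R_1 = 21 (n_1 = 3)
R_2 = 19.5 (n_2 = 3)
R_3 = 14.5 (n_3 = 4)
Step 3: H = 12/(N(N+1)) * sum(R_i^2/n_i) - 3(N+1)
     = 12/(10*11) * (21^2/3 + 19.5^2/3 + 14.5^2/4) - 3*11
     = 0.109091 * 326.312 - 33
     = 2.597727.
Step 4: Ties present; correction factor C = 1 - 18/(10^3 - 10) = 0.981818. Corrected H = 2.597727 / 0.981818 = 2.645833.
Step 5: Under H0, H ~ chi^2(2); p-value = 0.266357.
Step 6: alpha = 0.05. fail to reject H0.

H = 2.6458, df = 2, p = 0.266357, fail to reject H0.


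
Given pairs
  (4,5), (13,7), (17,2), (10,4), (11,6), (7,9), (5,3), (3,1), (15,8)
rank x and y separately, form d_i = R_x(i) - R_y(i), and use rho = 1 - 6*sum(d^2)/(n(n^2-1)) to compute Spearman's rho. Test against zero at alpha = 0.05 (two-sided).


Step 1: Rank x and y separately (midranks; no ties here).
rank(x): 4->2, 13->7, 17->9, 10->5, 11->6, 7->4, 5->3, 3->1, 15->8
rank(y): 5->5, 7->7, 2->2, 4->4, 6->6, 9->9, 3->3, 1->1, 8->8
Step 2: d_i = R_x(i) - R_y(i); compute d_i^2.
  (2-5)^2=9, (7-7)^2=0, (9-2)^2=49, (5-4)^2=1, (6-6)^2=0, (4-9)^2=25, (3-3)^2=0, (1-1)^2=0, (8-8)^2=0
sum(d^2) = 84.
Step 3: rho = 1 - 6*84 / (9*(9^2 - 1)) = 1 - 504/720 = 0.300000.
Step 4: Under H0, t = rho * sqrt((n-2)/(1-rho^2)) = 0.8321 ~ t(7).
Step 5: Two-sided p-value from the t-distribution with 7 df = 0.432845.
Step 6: alpha = 0.05. fail to reject H0.

rho = 0.3000, p = 0.432845, fail to reject H0 at alpha = 0.05.


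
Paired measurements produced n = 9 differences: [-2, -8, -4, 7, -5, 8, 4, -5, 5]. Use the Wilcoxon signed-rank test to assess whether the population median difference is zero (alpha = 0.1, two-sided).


Step 1: Drop any zero differences (none here) and take |d_i|.
|d| = [2, 8, 4, 7, 5, 8, 4, 5, 5]
Step 2: Midrank |d_i| (ties get averaged ranks).
ranks: |2|->1, |8|->8.5, |4|->2.5, |7|->7, |5|->5, |8|->8.5, |4|->2.5, |5|->5, |5|->5
Step 3: Attach original signs; sum ranks with positive sign and with negative sign.
W+ = 7 + 8.5 + 2.5 + 5 = 23
W- = 1 + 8.5 + 2.5 + 5 + 5 = 22
(Check: W+ + W- = 45 should equal n(n+1)/2 = 45.)
Step 4: Test statistic W = min(W+, W-) = 22.
Step 5: Ties in |d|, so use the tie-corrected normal approximation.
        E[W] = n(n+1)/4 = 9*10/4 = 22.5.
        Tie groups: |d|=4 (t=2), |d|=5 (t=3), |d|=8 (t=2); sum(t^3 - t) = 36.
        Var[W] = n(n+1)(2n+1)/24 - sum(t^3-t)/48 = 1710/24 - 36/48 = 70.5.
        z = (W - E[W]) / sqrt(Var[W]) = (22 - 22.5) / 8.3964 = -0.0595.
        Two-sided p = 2*Phi(z) = 0.952515.
Step 6: alpha = 0.1. fail to reject H0.

W+ = 23, W- = 22, W = min = 22, p = 0.952515, fail to reject H0.


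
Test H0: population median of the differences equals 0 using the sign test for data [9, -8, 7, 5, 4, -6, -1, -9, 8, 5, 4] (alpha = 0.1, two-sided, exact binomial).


Step 1: Discard zero differences. Original n = 11; n_eff = number of nonzero differences = 11.
Nonzero differences (with sign): +9, -8, +7, +5, +4, -6, -1, -9, +8, +5, +4
Step 2: Count signs: positive = 7, negative = 4.
Step 3: Under H0: P(positive) = 0.5, so the number of positives S ~ Bin(11, 0.5).
Step 4: Two-sided exact p-value = sum of Bin(11,0.5) probabilities at or below the observed probability = 0.548828.
Step 5: alpha = 0.1. fail to reject H0.

n_eff = 11, pos = 7, neg = 4, p = 0.548828, fail to reject H0.


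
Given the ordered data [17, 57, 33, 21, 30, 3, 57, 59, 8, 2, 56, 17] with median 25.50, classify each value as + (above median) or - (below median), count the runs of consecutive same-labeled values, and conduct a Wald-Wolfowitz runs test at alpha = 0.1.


Step 1: Compute median = 25.50; label A = above, B = below.
Labels in order: BAABABAABBAB  (n_A = 6, n_B = 6)
Step 2: Count runs R = 9.
Step 3: Under H0 (random ordering), E[R] = 2*n_A*n_B/(n_A+n_B) + 1 = 2*6*6/12 + 1 = 7.0000.
        Var[R] = 2*n_A*n_B*(2*n_A*n_B - n_A - n_B) / ((n_A+n_B)^2 * (n_A+n_B-1)) = 4320/1584 = 2.7273.
        SD[R] = 1.6514.
Step 4: Continuity-corrected z = (R - 0.5 - E[R]) / SD[R] = (9 - 0.5 - 7.0000) / 1.6514 = 0.9083.
Step 5: Two-sided p-value via normal approximation = 2*(1 - Phi(|z|)) = 0.363722.
Step 6: alpha = 0.1. fail to reject H0.

R = 9, z = 0.9083, p = 0.363722, fail to reject H0.


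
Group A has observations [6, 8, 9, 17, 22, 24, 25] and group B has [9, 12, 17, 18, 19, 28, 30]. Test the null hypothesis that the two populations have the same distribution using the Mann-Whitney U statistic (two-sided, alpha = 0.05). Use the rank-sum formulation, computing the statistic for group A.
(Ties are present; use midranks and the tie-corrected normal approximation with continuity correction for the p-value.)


Step 1: Combine and sort all 14 observations; assign midranks.
sorted (value, group): (6,X), (8,X), (9,X), (9,Y), (12,Y), (17,X), (17,Y), (18,Y), (19,Y), (22,X), (24,X), (25,X), (28,Y), (30,Y)
ranks: 6->1, 8->2, 9->3.5, 9->3.5, 12->5, 17->6.5, 17->6.5, 18->8, 19->9, 22->10, 24->11, 25->12, 28->13, 30->14
Step 2: Rank sum for X: R1 = 1 + 2 + 3.5 + 6.5 + 10 + 11 + 12 = 46.
Step 3: U_X = R1 - n1(n1+1)/2 = 46 - 7*8/2 = 46 - 28 = 18.
       U_Y = n1*n2 - U_X = 49 - 18 = 31.
Step 4: Ties are present, so use the tie-corrected normal approximation (with continuity correction) for the p-value.
Step 5: p-value = 0.442284; compare to alpha = 0.05. fail to reject H0.

U_X = 18, p = 0.442284, fail to reject H0 at alpha = 0.05.


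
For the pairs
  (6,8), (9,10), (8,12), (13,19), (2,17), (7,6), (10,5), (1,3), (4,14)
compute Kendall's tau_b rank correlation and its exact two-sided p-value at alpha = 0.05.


Step 1: Enumerate the 36 unordered pairs (i,j) with i<j and classify each by sign(x_j-x_i) * sign(y_j-y_i).
  (1,2):dx=+3,dy=+2->C; (1,3):dx=+2,dy=+4->C; (1,4):dx=+7,dy=+11->C; (1,5):dx=-4,dy=+9->D
  (1,6):dx=+1,dy=-2->D; (1,7):dx=+4,dy=-3->D; (1,8):dx=-5,dy=-5->C; (1,9):dx=-2,dy=+6->D
  (2,3):dx=-1,dy=+2->D; (2,4):dx=+4,dy=+9->C; (2,5):dx=-7,dy=+7->D; (2,6):dx=-2,dy=-4->C
  (2,7):dx=+1,dy=-5->D; (2,8):dx=-8,dy=-7->C; (2,9):dx=-5,dy=+4->D; (3,4):dx=+5,dy=+7->C
  (3,5):dx=-6,dy=+5->D; (3,6):dx=-1,dy=-6->C; (3,7):dx=+2,dy=-7->D; (3,8):dx=-7,dy=-9->C
  (3,9):dx=-4,dy=+2->D; (4,5):dx=-11,dy=-2->C; (4,6):dx=-6,dy=-13->C; (4,7):dx=-3,dy=-14->C
  (4,8):dx=-12,dy=-16->C; (4,9):dx=-9,dy=-5->C; (5,6):dx=+5,dy=-11->D; (5,7):dx=+8,dy=-12->D
  (5,8):dx=-1,dy=-14->C; (5,9):dx=+2,dy=-3->D; (6,7):dx=+3,dy=-1->D; (6,8):dx=-6,dy=-3->C
  (6,9):dx=-3,dy=+8->D; (7,8):dx=-9,dy=-2->C; (7,9):dx=-6,dy=+9->D; (8,9):dx=+3,dy=+11->C
Step 2: C = 19, D = 17, total pairs = 36.
Step 3: tau = (C - D)/(n(n-1)/2) = (19 - 17)/36 = 0.055556.
Step 4: Exact two-sided p-value (enumerate n! = 362880 permutations of y under H0): p = 0.919455.
Step 5: alpha = 0.05. fail to reject H0.

tau_b = 0.0556 (C=19, D=17), p = 0.919455, fail to reject H0.
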